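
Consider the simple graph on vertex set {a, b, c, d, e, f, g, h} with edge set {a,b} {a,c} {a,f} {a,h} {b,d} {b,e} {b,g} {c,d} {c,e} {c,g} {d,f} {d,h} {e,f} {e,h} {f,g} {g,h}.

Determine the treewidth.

4

A width-4 tree decomposition is:
Bags: B1 = {a, d, e, f, g}  B2 = {a, d, e, g, h}  B3 = {a, c, d, e, g}  B4 = {a, b, d, e, g}
Tree: B1–B2, B2–B3, B3–B4
Each bag holds 5 vertices, so the decomposition has width 4, which upper-bounds the treewidth. For the lower bound: the 5 vertex sets {f,g}, {d,h}, {a,c}, {e}, {b} are disjoint, each induces a connected subgraph, and every pair is joined by at least one edge of G. Contracting each set to a single vertex therefore yields K_{5} as a minor, and since treewidth is minor-monotone, tw(G) ≥ tw(K_{5}) = 4. Therefore the treewidth is 4.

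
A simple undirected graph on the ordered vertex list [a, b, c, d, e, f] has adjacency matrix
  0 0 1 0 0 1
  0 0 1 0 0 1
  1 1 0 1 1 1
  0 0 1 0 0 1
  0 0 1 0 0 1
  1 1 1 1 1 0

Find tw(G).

A width-2 tree decomposition is:
Bags: B1 = {c, d, f}  B2 = {b, c, f}  B3 = {c, e, f}  B4 = {a, c, f}
Tree: B1–B2, B2–B3, B2–B4
Each bag holds 3 vertices, so the decomposition has width 2, which upper-bounds the treewidth. For the lower bound, the 3 vertices {c, d, f} are pairwise adjacent, and any tree decomposition puts a clique entirely inside one bag — forcing width ≥ 2. Therefore the treewidth is 2.

2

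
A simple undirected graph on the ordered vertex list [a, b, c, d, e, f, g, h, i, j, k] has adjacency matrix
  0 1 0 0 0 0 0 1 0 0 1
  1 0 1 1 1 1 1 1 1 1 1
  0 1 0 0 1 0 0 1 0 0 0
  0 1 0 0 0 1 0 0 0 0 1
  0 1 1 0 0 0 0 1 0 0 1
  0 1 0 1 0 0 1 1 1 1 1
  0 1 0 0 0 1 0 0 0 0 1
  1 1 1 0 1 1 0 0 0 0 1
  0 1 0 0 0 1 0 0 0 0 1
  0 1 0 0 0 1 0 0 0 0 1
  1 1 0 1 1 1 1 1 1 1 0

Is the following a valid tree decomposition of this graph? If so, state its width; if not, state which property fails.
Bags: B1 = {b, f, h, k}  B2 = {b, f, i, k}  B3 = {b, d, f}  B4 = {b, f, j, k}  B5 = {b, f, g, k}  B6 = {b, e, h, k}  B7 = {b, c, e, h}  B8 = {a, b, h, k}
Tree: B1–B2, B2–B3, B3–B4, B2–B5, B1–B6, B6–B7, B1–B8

A tree decomposition must satisfy three properties: every vertex lies in some bag; for every edge, both endpoints lie together in some bag; and for every vertex, the bags containing it form a connected subtree. Here edge (k,d) lies in no bag, so the decomposition is invalid.

No — edge (k,d) lies in no bag.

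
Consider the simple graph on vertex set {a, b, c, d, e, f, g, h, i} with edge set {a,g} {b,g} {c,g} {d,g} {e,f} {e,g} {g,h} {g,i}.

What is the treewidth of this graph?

1

A width-1 tree decomposition is:
Bags: B1 = {a, g}  B2 = {e, g}  B3 = {b, g}  B4 = {c, g}  B5 = {e, f}  B6 = {g, i}  B7 = {g, h}  B8 = {d, g}
Tree: B1–B2, B2–B3, B1–B4, B2–B5, B3–B6, B4–B7, B4–B8
Every bag has size at most 2, so the width is 2 − 1 = 1 and tw(G) ≤ 1. Any graph with an edge has treewidth ≥ 1, and G has the edge g–a. The upper and lower bounds meet at 1, so that is the treewidth.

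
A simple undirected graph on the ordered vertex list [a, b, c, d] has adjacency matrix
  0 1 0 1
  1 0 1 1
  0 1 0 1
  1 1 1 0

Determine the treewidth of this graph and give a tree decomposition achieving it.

Treewidth 2.
One optimal decomposition is:
Bags: B1 = {a, b, d}  B2 = {b, c, d}
Tree: B1–B2

Each bag holds 3 vertices, so the decomposition has width 2, which upper-bounds the treewidth. Conversely, {b, c, d} is a clique of size 3, and the vertices of any clique must share a bag in every tree decomposition; so some bag has ≥ 3 vertices and tw(G) ≥ 2. Combining the bounds, tw(G) = 2.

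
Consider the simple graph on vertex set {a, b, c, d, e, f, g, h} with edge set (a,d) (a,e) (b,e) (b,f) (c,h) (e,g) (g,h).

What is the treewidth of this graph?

A width-1 tree decomposition is:
Bags: B1 = {b, f}  B2 = {b, e}  B3 = {e, g}  B4 = {a, e}  B5 = {g, h}  B6 = {c, h}  B7 = {a, d}
Tree: B1–B2, B2–B3, B3–B4, B3–B5, B5–B6, B4–B7
Each bag holds 2 vertices, so the decomposition has width 1, which upper-bounds the treewidth. Any graph with an edge has treewidth ≥ 1, and G has the edge f–b. Therefore the treewidth is 1.

1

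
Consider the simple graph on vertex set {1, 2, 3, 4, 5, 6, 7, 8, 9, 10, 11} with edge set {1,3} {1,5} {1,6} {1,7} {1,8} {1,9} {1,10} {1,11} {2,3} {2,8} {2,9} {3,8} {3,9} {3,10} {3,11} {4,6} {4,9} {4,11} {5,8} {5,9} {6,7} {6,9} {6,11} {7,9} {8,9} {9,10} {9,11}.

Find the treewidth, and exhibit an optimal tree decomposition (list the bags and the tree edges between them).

Each bag holds 4 vertices, so the decomposition has width 3, which upper-bounds the treewidth. On the other hand G contains the 4-clique {1, 3, 8, 9}. A clique must lie in a single bag of any decomposition, so no decomposition can have width below 3. Combining the bounds, tw(G) = 3.

Treewidth 3.
One optimal decomposition is:
Bags: B1 = {1, 6, 9, 11}  B2 = {1, 3, 9, 11}  B3 = {1, 6, 7, 9}  B4 = {4, 6, 9, 11}  B5 = {1, 3, 8, 9}  B6 = {2, 3, 8, 9}  B7 = {1, 5, 8, 9}  B8 = {1, 3, 9, 10}
Tree: B1–B2, B1–B3, B1–B4, B2–B5, B5–B6, B5–B7, B2–B8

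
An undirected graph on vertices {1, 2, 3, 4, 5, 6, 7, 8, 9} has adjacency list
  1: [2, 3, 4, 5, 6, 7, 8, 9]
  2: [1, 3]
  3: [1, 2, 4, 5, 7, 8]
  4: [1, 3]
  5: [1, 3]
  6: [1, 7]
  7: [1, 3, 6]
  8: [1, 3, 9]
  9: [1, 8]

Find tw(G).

2

A width-2 tree decomposition is:
Bags: B1 = {1, 3, 8}  B2 = {1, 2, 3}  B3 = {1, 3, 7}  B4 = {1, 3, 5}  B5 = {1, 8, 9}  B6 = {1, 6, 7}  B7 = {1, 3, 4}
Tree: B1–B2, B1–B3, B1–B4, B1–B5, B3–B6, B2–B7
The largest bag has 3 vertices, giving width 2; this decomposition certifies tw(G) ≤ 2. Conversely, {1, 8, 9} is a clique of size 3, and the vertices of any clique must share a bag in every tree decomposition; so some bag has ≥ 3 vertices and tw(G) ≥ 2. The upper and lower bounds meet at 2, so that is the treewidth.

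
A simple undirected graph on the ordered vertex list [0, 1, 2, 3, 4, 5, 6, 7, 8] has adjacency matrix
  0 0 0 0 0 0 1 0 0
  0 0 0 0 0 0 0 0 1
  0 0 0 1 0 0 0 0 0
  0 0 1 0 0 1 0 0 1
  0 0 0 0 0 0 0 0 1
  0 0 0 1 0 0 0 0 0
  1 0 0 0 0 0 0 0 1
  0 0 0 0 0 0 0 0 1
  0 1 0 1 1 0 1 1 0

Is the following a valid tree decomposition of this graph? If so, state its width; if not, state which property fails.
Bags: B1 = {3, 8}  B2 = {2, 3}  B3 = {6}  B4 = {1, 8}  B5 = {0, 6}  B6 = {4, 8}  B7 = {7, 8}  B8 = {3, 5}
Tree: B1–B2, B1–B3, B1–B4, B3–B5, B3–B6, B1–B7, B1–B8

A tree decomposition must satisfy three properties: every vertex lies in some bag; for every edge, both endpoints lie together in some bag; and for every vertex, the bags containing it form a connected subtree. Here edge (8,6) lies in no bag, so the decomposition is invalid.

No — edge (8,6) lies in no bag.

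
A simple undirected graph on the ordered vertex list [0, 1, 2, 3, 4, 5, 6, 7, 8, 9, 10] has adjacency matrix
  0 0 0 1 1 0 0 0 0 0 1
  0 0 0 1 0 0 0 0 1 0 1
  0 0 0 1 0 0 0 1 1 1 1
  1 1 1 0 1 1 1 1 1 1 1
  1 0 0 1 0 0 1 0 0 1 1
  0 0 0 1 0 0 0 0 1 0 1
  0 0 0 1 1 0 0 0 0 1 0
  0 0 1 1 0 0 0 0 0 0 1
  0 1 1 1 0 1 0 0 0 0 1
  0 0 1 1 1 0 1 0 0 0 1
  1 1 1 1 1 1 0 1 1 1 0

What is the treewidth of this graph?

A width-3 tree decomposition is:
Bags: B1 = {0, 3, 4, 10}  B2 = {3, 4, 9, 10}  B3 = {3, 4, 6, 9}  B4 = {2, 3, 9, 10}  B5 = {2, 3, 8, 10}  B6 = {3, 5, 8, 10}  B7 = {2, 3, 7, 10}  B8 = {1, 3, 8, 10}
Tree: B1–B2, B2–B3, B2–B4, B4–B5, B5–B6, B4–B7, B5–B8
Each bag holds 4 vertices, so the decomposition has width 3, which upper-bounds the treewidth. Conversely, {0, 3, 4, 10} is a clique of size 4, and the vertices of any clique must share a bag in every tree decomposition; so some bag has ≥ 4 vertices and tw(G) ≥ 3. Hence tw(G) = 3 exactly.

3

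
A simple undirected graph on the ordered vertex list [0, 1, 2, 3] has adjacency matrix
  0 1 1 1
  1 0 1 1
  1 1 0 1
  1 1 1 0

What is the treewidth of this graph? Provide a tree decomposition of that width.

A single bag containing all 4 vertices is trivially a valid decomposition of width 3. Conversely, {0, 1, 2, 3} is a clique of size 4, and the vertices of any clique must share a bag in every tree decomposition; so some bag has ≥ 4 vertices and tw(G) ≥ 3. Combining the bounds, tw(G) = 3.

Treewidth 3.
One optimal decomposition is:
Bags: B1 = {0, 1, 2, 3}
Tree: (single bag)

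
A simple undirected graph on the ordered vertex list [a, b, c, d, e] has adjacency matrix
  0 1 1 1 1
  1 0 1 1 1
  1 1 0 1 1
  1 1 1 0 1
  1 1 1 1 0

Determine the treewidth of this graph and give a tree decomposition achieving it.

Treewidth 4.
Bags: B1 = {a, b, c, d, e}
Tree: (single bag)

With just one bag of size 5, the width is 5 − 1 = 4, so tw(G) ≤ 4. On the other hand G contains the 5-clique {a, b, c, d, e}. A clique must lie in a single bag of any decomposition, so no decomposition can have width below 4. Hence tw(G) = 4 exactly.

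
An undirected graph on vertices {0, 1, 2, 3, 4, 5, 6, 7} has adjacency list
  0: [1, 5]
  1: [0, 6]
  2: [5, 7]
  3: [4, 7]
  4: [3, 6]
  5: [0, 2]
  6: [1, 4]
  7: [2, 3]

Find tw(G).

2

A width-2 tree decomposition is:
Bags: B1 = {2, 5, 7}  B2 = {0, 5, 7}  B3 = {0, 1, 7}  B4 = {1, 6, 7}  B5 = {4, 6, 7}  B6 = {3, 4, 7}
Tree: B1–B2, B2–B3, B3–B4, B4–B5, B5–B6
The largest bag has 3 vertices, giving width 2; this decomposition certifies tw(G) ≤ 2. Since 7–2–5–0–1–6–4–3–7 is a cycle in G, G is not acyclic. Forests are exactly the graphs of treewidth ≤ 1, so tw(G) ≥ 2. The upper and lower bounds meet at 2, so that is the treewidth.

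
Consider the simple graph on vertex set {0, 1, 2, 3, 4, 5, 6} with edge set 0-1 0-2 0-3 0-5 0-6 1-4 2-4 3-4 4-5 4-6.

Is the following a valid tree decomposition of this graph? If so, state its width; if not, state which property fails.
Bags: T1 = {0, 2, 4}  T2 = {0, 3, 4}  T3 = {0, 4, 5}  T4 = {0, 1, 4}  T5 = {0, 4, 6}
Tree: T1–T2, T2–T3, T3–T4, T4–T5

Yes; width 2.

Every vertex of G appears in some bag (union = {0, 1, 2, 3, 4, 5, 6}); every edge is covered by a bag; and for each vertex v the set of bags containing v is connected in the bag tree. The decomposition is therefore valid. The largest bag has 3 vertices, so the width is 2.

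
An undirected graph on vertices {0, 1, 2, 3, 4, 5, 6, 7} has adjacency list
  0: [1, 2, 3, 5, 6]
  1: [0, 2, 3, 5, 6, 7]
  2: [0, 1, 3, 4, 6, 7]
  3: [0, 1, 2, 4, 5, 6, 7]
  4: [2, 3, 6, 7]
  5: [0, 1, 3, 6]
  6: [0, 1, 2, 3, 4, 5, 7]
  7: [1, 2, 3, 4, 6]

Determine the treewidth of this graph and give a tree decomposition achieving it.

Treewidth 4.
One optimal decomposition is:
Bags: B1 = {2, 3, 4, 6, 7}  B2 = {1, 2, 3, 6, 7}  B3 = {0, 1, 2, 3, 6}  B4 = {0, 1, 3, 5, 6}
Tree: B1–B2, B2–B3, B3–B4

The largest bag has 5 vertices, giving width 4; this decomposition certifies tw(G) ≤ 4. For the lower bound, the 5 vertices {0, 1, 2, 3, 6} are pairwise adjacent, and any tree decomposition puts a clique entirely inside one bag — forcing width ≥ 4. The upper and lower bounds meet at 4, so that is the treewidth.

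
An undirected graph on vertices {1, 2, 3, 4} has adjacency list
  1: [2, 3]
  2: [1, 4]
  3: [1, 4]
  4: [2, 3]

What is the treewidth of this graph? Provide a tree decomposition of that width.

The largest bag has 3 vertices, giving width 2; this decomposition certifies tw(G) ≤ 2. Since 1–3–4–2–1 is a cycle in G, G is not acyclic. Forests are exactly the graphs of treewidth ≤ 1, so tw(G) ≥ 2. Therefore the treewidth is 2.

Treewidth 2.
Bags: B1 = {1, 3, 4}  B2 = {1, 2, 4}
Tree: B1–B2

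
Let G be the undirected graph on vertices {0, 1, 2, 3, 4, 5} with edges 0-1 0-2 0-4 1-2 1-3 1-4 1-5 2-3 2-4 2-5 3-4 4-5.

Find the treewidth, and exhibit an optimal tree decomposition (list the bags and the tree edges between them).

Each bag holds 4 vertices, so the decomposition has width 3, which upper-bounds the treewidth. For the lower bound, the 4 vertices {0, 1, 2, 4} are pairwise adjacent, and any tree decomposition puts a clique entirely inside one bag — forcing width ≥ 3. The upper and lower bounds meet at 3, so that is the treewidth.

Treewidth 3.
One such decomposition:
Bags: B1 = {1, 2, 4, 5}  B2 = {0, 1, 2, 4}  B3 = {1, 2, 3, 4}
Tree: B1–B2, B2–B3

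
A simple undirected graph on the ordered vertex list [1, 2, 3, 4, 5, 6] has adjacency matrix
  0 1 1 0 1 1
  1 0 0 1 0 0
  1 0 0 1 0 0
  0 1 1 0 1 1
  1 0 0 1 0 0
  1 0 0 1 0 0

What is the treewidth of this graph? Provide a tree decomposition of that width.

Treewidth 2.
Bags: B1 = {1, 4, 6}  B2 = {1, 2, 4}  B3 = {1, 4, 5}  B4 = {1, 3, 4}
Tree: B1–B2, B2–B3, B3–B4

The largest bag has 3 vertices, giving width 2; this decomposition certifies tw(G) ≤ 2. The edges 6–1–2–4–6 form a cycle, so G is not a tree and its treewidth is at least 2. Hence tw(G) = 2 exactly.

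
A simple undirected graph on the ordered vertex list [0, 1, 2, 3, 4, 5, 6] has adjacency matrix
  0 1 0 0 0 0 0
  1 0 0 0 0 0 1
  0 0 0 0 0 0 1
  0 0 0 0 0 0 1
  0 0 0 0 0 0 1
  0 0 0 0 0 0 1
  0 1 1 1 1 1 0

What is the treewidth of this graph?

1

A width-1 tree decomposition is:
Bags: B1 = {1, 6}  B2 = {0, 1}  B3 = {5, 6}  B4 = {2, 6}  B5 = {3, 6}  B6 = {4, 6}
Tree: B1–B2, B1–B3, B1–B4, B3–B5, B3–B6
Each bag holds 2 vertices, so the decomposition has width 1, which upper-bounds the treewidth. G has an edge, so its treewidth is at least 1. Combining the bounds, tw(G) = 1.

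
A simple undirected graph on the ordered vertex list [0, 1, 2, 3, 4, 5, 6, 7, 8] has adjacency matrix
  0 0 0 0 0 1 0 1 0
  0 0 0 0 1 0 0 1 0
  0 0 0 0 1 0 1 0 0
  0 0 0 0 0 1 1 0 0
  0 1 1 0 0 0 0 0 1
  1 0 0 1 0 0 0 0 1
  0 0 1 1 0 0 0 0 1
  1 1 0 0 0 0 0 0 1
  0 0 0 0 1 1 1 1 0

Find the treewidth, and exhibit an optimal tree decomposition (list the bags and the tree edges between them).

Every bag has size at most 4, so the width is 4 − 1 = 3 and tw(G) ≤ 3. For the lower bound: the 4 vertex sets {0,3,5}, {7}, {8}, {1,2,4,6} are disjoint, each induces a connected subgraph, and every pair is joined by at least one edge of G. Contracting each set to a single vertex therefore yields K_{4} as a minor, and since treewidth is minor-monotone, tw(G) ≥ tw(K_{4}) = 3. Hence tw(G) = 3 exactly.

Treewidth 3.
One optimal decomposition is:
Bags: B1 = {0, 3, 5, 7}  B2 = {3, 5, 7, 8}  B3 = {3, 6, 7, 8}  B4 = {1, 6, 7, 8}  B5 = {1, 4, 6, 8}  B6 = {1, 2, 4, 6}
Tree: B1–B2, B2–B3, B3–B4, B4–B5, B5–B6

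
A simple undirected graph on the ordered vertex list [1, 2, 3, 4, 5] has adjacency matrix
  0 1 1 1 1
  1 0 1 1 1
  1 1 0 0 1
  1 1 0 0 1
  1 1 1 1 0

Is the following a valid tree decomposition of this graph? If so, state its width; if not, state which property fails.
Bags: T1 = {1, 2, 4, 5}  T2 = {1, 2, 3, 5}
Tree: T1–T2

Every vertex of G appears in some bag (union = {1, 2, 3, 4, 5}); every edge is covered by a bag; and for each vertex v the set of bags containing v is connected in the bag tree. The decomposition is therefore valid. The largest bag has 4 vertices, so the width is 3.

Yes; width 3.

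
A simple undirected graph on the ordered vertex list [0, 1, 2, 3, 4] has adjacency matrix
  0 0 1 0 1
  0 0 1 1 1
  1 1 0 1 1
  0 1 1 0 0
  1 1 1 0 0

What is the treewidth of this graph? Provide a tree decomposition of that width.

Treewidth 2.
One such decomposition:
Bags: B1 = {1, 2, 4}  B2 = {1, 2, 3}  B3 = {0, 2, 4}
Tree: B1–B2, B1–B3

Every bag has size at most 3, so the width is 3 − 1 = 2 and tw(G) ≤ 2. For the lower bound, the 3 vertices {0, 2, 4} are pairwise adjacent, and any tree decomposition puts a clique entirely inside one bag — forcing width ≥ 2. The upper and lower bounds meet at 2, so that is the treewidth.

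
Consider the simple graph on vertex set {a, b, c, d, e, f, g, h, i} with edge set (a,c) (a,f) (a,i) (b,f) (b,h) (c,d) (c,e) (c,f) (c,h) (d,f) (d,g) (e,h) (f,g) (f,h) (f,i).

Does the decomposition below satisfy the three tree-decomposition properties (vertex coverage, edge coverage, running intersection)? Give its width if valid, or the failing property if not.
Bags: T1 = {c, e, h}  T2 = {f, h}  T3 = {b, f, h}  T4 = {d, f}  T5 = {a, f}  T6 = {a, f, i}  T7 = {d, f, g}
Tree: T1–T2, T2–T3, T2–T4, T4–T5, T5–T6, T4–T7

A tree decomposition must satisfy three properties: every vertex lies in some bag; for every edge, both endpoints lie together in some bag; and for every vertex, the bags containing it form a connected subtree. Here edge (c,f) lies in no bag, so the decomposition is invalid.

No — edge (c,f) lies in no bag.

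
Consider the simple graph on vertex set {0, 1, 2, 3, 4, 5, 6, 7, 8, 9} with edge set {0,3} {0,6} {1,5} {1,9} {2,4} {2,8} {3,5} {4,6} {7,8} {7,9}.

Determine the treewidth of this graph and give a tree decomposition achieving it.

Every bag has size at most 3, so the width is 3 − 1 = 2 and tw(G) ≤ 2. Since 7–9–1–5–3–0–6–4–2–8–7 is a cycle in G, G is not acyclic. Forests are exactly the graphs of treewidth ≤ 1, so tw(G) ≥ 2. Hence tw(G) = 2 exactly.

Treewidth 2.
One such decomposition:
Bags: B1 = {1, 7, 9}  B2 = {1, 5, 7}  B3 = {3, 5, 7}  B4 = {0, 3, 7}  B5 = {0, 6, 7}  B6 = {4, 6, 7}  B7 = {2, 4, 7}  B8 = {2, 7, 8}
Tree: B1–B2, B2–B3, B3–B4, B4–B5, B5–B6, B6–B7, B7–B8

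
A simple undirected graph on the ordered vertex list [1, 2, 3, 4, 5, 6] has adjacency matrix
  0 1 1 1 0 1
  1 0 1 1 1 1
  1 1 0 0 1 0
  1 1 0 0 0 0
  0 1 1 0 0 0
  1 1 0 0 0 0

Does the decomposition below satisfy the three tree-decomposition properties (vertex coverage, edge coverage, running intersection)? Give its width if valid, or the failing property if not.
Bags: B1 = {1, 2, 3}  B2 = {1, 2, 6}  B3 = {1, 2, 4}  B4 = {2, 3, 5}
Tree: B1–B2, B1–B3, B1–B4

Checking the three conditions: (i) the bags cover all of {1, 2, 3, 4, 5, 6}; (ii) for each edge, some bag contains both endpoints; (iii) the bags containing any fixed vertex form a subtree. All hold, so the decomposition is valid with width 3 − 1 = 2.

Yes; width 2.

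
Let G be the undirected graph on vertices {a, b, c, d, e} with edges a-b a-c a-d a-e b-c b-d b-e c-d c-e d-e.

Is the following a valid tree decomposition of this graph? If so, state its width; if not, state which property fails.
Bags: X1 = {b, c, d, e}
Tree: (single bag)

No — vertex a appears in no bag.

A tree decomposition must satisfy three properties: every vertex lies in some bag; for every edge, both endpoints lie together in some bag; and for every vertex, the bags containing it form a connected subtree. Here vertex a appears in no bag, so the decomposition is invalid.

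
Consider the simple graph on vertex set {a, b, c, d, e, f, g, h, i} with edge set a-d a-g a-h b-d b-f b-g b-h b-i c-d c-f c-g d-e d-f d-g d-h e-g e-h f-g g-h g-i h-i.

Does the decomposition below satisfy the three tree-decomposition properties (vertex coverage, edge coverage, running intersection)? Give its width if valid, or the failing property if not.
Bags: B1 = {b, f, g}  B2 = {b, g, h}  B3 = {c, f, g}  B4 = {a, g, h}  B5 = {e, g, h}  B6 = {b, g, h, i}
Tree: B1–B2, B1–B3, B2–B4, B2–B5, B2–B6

No — vertex d appears in no bag.

A tree decomposition must satisfy three properties: every vertex lies in some bag; for every edge, both endpoints lie together in some bag; and for every vertex, the bags containing it form a connected subtree. Here vertex d appears in no bag, so the decomposition is invalid.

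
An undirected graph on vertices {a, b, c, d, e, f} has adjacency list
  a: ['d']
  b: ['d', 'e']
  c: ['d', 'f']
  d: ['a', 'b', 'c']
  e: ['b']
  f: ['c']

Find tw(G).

A width-1 tree decomposition is:
Bags: B1 = {c, d}  B2 = {c, f}  B3 = {b, d}  B4 = {a, d}  B5 = {b, e}
Tree: B1–B2, B1–B3, B3–B4, B3–B5
Every bag has size at most 2, so the width is 2 − 1 = 1 and tw(G) ≤ 1. Any graph with an edge has treewidth ≥ 1, and G has the edge c–d. Therefore the treewidth is 1.

1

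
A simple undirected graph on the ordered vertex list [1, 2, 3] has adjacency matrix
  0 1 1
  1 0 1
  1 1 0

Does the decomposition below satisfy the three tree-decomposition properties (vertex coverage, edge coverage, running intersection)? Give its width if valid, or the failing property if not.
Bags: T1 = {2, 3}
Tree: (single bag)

No — vertex 1 appears in no bag.

A tree decomposition must satisfy three properties: every vertex lies in some bag; for every edge, both endpoints lie together in some bag; and for every vertex, the bags containing it form a connected subtree. Here vertex 1 appears in no bag, so the decomposition is invalid.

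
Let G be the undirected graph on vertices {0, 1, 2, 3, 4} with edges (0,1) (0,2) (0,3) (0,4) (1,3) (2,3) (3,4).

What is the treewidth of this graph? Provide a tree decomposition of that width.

Treewidth 2.
One optimal decomposition is:
Bags: B1 = {0, 3, 4}  B2 = {0, 1, 3}  B3 = {0, 2, 3}
Tree: B1–B2, B2–B3

The largest bag has 3 vertices, giving width 2; this decomposition certifies tw(G) ≤ 2. Conversely, {0, 1, 3} is a clique of size 3, and the vertices of any clique must share a bag in every tree decomposition; so some bag has ≥ 3 vertices and tw(G) ≥ 2. Hence tw(G) = 2 exactly.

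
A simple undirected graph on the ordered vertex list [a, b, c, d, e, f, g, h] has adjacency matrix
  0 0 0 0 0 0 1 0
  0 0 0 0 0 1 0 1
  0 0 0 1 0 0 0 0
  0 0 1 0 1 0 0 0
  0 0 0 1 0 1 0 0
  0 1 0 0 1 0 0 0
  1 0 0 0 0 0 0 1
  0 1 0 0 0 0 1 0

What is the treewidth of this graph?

1

A width-1 tree decomposition is:
Bags: B1 = {c, d}  B2 = {d, e}  B3 = {e, f}  B4 = {b, f}  B5 = {b, h}  B6 = {g, h}  B7 = {a, g}
Tree: B1–B2, B2–B3, B3–B4, B4–B5, B5–B6, B6–B7
The largest bag has 2 vertices, giving width 1; this decomposition certifies tw(G) ≤ 1. G has an edge, so its treewidth is at least 1. Hence tw(G) = 1 exactly.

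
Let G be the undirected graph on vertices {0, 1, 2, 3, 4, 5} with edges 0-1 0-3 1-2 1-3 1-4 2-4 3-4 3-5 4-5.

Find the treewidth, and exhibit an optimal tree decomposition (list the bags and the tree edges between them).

Treewidth 2.
Bags: B1 = {0, 1, 3}  B2 = {1, 3, 4}  B3 = {3, 4, 5}  B4 = {1, 2, 4}
Tree: B1–B2, B2–B3, B2–B4

Every bag has size at most 3, so the width is 3 − 1 = 2 and tw(G) ≤ 2. Conversely, {1, 2, 4} is a clique of size 3, and the vertices of any clique must share a bag in every tree decomposition; so some bag has ≥ 3 vertices and tw(G) ≥ 2. Therefore the treewidth is 2.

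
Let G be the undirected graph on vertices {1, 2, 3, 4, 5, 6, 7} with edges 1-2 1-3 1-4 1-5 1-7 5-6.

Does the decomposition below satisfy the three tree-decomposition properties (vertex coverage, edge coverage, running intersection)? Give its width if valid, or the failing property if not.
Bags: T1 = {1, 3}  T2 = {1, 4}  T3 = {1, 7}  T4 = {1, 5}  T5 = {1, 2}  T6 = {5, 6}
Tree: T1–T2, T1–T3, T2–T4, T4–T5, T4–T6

Yes; width 1.

Checking the three conditions: (i) the bags cover all of {1, 2, 3, 4, 5, 6, 7}; (ii) for each edge, some bag contains both endpoints; (iii) the bags containing any fixed vertex form a subtree. All hold, so the decomposition is valid with width 2 − 1 = 1.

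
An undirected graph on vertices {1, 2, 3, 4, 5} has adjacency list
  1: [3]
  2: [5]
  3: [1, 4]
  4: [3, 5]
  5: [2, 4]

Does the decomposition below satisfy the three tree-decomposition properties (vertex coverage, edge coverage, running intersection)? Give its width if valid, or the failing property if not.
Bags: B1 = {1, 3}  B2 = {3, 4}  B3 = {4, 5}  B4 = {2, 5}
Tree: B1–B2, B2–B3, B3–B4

Vertex coverage: the bags together contain {1, 2, 3, 4, 5}, the full vertex set. Edge coverage: each edge of G has both endpoints in at least one bag. Running intersection: for every vertex, the bags containing it form a connected subtree. All three properties hold, so this is a valid tree decomposition of width max|bag| − 1 = 1, and hence tw(G) ≤ 1.

Yes; width 1.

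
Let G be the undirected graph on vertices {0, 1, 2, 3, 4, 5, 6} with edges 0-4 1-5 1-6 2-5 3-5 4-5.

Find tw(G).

1

A width-1 tree decomposition is:
Bags: B1 = {2, 5}  B2 = {4, 5}  B3 = {1, 5}  B4 = {0, 4}  B5 = {1, 6}  B6 = {3, 5}
Tree: B1–B2, B1–B3, B2–B4, B3–B5, B1–B6
The largest bag has 2 vertices, giving width 1; this decomposition certifies tw(G) ≤ 1. Any graph with an edge has treewidth ≥ 1, and G has the edge 5–2. Therefore the treewidth is 1.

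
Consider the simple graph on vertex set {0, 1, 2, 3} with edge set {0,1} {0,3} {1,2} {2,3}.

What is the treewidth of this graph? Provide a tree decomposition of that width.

Every bag has size at most 3, so the width is 3 − 1 = 2 and tw(G) ≤ 2. For the lower bound, G contains the cycle 2–3–0–1–2, so G is not a forest; only forests have treewidth ≤ 1, hence tw(G) ≥ 2. Combining the bounds, tw(G) = 2.

Treewidth 2.
One optimal decomposition is:
Bags: B1 = {0, 2, 3}  B2 = {0, 1, 2}
Tree: B1–B2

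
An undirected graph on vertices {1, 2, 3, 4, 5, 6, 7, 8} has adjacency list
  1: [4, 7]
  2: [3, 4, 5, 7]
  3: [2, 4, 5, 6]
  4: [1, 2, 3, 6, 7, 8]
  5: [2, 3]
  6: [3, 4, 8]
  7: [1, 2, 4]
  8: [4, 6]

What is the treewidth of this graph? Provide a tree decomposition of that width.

Each bag holds 3 vertices, so the decomposition has width 2, which upper-bounds the treewidth. For the lower bound, the 3 vertices {4, 6, 8} are pairwise adjacent, and any tree decomposition puts a clique entirely inside one bag — forcing width ≥ 2. Therefore the treewidth is 2.

Treewidth 2.
One optimal decomposition is:
Bags: B1 = {2, 3, 5}  B2 = {2, 3, 4}  B3 = {2, 4, 7}  B4 = {3, 4, 6}  B5 = {4, 6, 8}  B6 = {1, 4, 7}
Tree: B1–B2, B2–B3, B2–B4, B4–B5, B3–B6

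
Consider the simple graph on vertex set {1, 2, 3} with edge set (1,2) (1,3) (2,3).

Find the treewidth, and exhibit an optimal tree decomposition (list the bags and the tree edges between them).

With just one bag of size 3, the width is 3 − 1 = 2, so tw(G) ≤ 2. Conversely, {1, 2, 3} is a clique of size 3, and the vertices of any clique must share a bag in every tree decomposition; so some bag has ≥ 3 vertices and tw(G) ≥ 2. The upper and lower bounds meet at 2, so that is the treewidth.

Treewidth 2.
Bags: B1 = {1, 2, 3}
Tree: (single bag)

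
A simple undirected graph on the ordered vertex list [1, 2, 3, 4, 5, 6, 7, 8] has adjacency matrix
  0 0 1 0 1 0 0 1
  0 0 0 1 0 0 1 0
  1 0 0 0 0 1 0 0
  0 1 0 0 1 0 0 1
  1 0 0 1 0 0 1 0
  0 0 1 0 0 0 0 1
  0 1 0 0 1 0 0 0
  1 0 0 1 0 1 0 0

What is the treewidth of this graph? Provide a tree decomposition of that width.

Every bag has size at most 3, so the width is 3 − 1 = 2 and tw(G) ≤ 2. For the lower bound, G contains the cycle 3–6–8–1–3, so G is not a forest; only forests have treewidth ≤ 1, hence tw(G) ≥ 2. Hence tw(G) = 2 exactly.

Treewidth 2.
Bags: B1 = {1, 3, 6}  B2 = {1, 6, 8}  B3 = {1, 5, 8}  B4 = {4, 5, 8}  B5 = {4, 5, 7}  B6 = {2, 4, 7}
Tree: B1–B2, B2–B3, B3–B4, B4–B5, B5–B6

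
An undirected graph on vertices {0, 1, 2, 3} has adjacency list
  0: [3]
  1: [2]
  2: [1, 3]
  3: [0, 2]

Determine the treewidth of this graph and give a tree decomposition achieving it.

Every bag has size at most 2, so the width is 2 − 1 = 1 and tw(G) ≤ 1. Any graph with an edge has treewidth ≥ 1, and G has the edge 1–2. Hence tw(G) = 1 exactly.

Treewidth 1.
Bags: B1 = {1, 2}  B2 = {2, 3}  B3 = {0, 3}
Tree: B1–B2, B2–B3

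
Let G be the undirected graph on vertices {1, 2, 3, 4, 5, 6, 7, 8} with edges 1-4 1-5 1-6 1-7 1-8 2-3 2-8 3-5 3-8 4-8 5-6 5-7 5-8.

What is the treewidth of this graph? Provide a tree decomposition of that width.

Treewidth 2.
One optimal decomposition is:
Bags: B1 = {1, 5, 7}  B2 = {1, 5, 8}  B3 = {3, 5, 8}  B4 = {1, 4, 8}  B5 = {1, 5, 6}  B6 = {2, 3, 8}
Tree: B1–B2, B2–B3, B2–B4, B2–B5, B3–B6

Each bag holds 3 vertices, so the decomposition has width 2, which upper-bounds the treewidth. On the other hand G contains the 3-clique {1, 4, 8}. A clique must lie in a single bag of any decomposition, so no decomposition can have width below 2. Therefore the treewidth is 2.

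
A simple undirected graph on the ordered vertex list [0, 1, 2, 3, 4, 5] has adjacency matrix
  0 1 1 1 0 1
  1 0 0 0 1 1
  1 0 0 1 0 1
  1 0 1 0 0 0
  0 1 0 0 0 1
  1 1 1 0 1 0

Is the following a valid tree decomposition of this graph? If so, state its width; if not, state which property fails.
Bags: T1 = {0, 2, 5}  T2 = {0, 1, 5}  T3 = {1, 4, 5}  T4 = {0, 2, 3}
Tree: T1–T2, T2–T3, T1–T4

Yes; width 2.

Checking the three conditions: (i) the bags cover all of {0, 1, 2, 3, 4, 5}; (ii) for each edge, some bag contains both endpoints; (iii) the bags containing any fixed vertex form a subtree. All hold, so the decomposition is valid with width 3 − 1 = 2.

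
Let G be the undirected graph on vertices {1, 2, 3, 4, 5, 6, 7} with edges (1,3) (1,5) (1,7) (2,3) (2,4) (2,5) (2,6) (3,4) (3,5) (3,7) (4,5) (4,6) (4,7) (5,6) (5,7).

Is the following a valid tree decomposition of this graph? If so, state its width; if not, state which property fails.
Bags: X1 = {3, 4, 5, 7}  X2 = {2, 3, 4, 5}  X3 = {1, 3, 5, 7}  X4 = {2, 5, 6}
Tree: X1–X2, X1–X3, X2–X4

A tree decomposition must satisfy three properties: every vertex lies in some bag; for every edge, both endpoints lie together in some bag; and for every vertex, the bags containing it form a connected subtree. Here edge (4,6) lies in no bag, so the decomposition is invalid.

No — edge (4,6) lies in no bag.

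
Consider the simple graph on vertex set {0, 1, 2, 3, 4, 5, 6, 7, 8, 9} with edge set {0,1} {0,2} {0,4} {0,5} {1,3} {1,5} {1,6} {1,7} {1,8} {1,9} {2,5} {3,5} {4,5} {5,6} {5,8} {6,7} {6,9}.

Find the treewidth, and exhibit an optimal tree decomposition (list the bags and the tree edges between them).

The largest bag has 3 vertices, giving width 2; this decomposition certifies tw(G) ≤ 2. For the lower bound, the 3 vertices {1, 6, 9} are pairwise adjacent, and any tree decomposition puts a clique entirely inside one bag — forcing width ≥ 2. Combining the bounds, tw(G) = 2.

Treewidth 2.
One optimal decomposition is:
Bags: B1 = {1, 5, 6}  B2 = {1, 6, 9}  B3 = {1, 5, 8}  B4 = {1, 6, 7}  B5 = {0, 1, 5}  B6 = {0, 2, 5}  B7 = {0, 4, 5}  B8 = {1, 3, 5}
Tree: B1–B2, B1–B3, B2–B4, B3–B5, B5–B6, B6–B7, B5–B8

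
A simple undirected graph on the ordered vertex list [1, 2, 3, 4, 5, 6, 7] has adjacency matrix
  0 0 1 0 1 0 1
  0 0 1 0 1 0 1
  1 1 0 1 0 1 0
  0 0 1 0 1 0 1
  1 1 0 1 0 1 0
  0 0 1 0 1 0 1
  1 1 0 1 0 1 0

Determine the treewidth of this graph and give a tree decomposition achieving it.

Every bag has size at most 4, so the width is 4 − 1 = 3 and tw(G) ≤ 3. For the lower bound: the 4 vertex sets {6,7}, {3,4}, {5}, {2} are disjoint, each induces a connected subgraph, and every pair is joined by at least one edge of G. Contracting each set to a single vertex therefore yields K_{4} as a minor, and since treewidth is minor-monotone, tw(G) ≥ tw(K_{4}) = 3. The upper and lower bounds meet at 3, so that is the treewidth.

Treewidth 3.
One optimal decomposition is:
Bags: B1 = {3, 5, 6, 7}  B2 = {3, 4, 5, 7}  B3 = {2, 3, 5, 7}  B4 = {1, 3, 5, 7}
Tree: B1–B2, B2–B3, B3–B4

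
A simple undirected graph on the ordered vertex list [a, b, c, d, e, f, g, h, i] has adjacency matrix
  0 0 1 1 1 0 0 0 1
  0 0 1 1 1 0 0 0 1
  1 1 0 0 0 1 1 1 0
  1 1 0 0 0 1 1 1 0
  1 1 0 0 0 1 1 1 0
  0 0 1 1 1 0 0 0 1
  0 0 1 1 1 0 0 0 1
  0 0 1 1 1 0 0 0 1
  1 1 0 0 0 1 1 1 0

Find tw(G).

4

A width-4 tree decomposition is:
Bags: B1 = {c, d, e, h, i}  B2 = {b, c, d, e, i}  B3 = {c, d, e, f, i}  B4 = {c, d, e, g, i}  B5 = {a, c, d, e, i}
Tree: B1–B2, B2–B3, B3–B4, B4–B5
Each bag holds 5 vertices, so the decomposition has width 4, which upper-bounds the treewidth. For the lower bound: the 5 vertex sets {d,h}, {b,e}, {f,i}, {c}, {g} are disjoint, each induces a connected subgraph, and every pair is joined by at least one edge of G. Contracting each set to a single vertex therefore yields K_{5} as a minor, and since treewidth is minor-monotone, tw(G) ≥ tw(K_{5}) = 4. The upper and lower bounds meet at 4, so that is the treewidth.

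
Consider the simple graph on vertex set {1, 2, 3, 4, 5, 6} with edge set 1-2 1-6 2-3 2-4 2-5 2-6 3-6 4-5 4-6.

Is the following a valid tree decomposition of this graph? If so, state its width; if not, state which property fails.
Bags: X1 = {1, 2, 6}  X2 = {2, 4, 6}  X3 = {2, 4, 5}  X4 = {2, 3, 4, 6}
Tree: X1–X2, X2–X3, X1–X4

No — bags containing vertex 4 are not connected in the tree.

A tree decomposition must satisfy three properties: every vertex lies in some bag; for every edge, both endpoints lie together in some bag; and for every vertex, the bags containing it form a connected subtree. Here bags containing vertex 4 are not connected in the tree, so the decomposition is invalid.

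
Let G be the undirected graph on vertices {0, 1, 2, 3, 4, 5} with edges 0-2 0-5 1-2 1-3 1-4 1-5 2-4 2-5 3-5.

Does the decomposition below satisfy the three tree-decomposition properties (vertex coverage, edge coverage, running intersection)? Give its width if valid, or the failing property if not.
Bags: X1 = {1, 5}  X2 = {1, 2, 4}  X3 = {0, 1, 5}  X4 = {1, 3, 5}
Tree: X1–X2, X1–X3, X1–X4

No — edge (2,5) lies in no bag.

A tree decomposition must satisfy three properties: every vertex lies in some bag; for every edge, both endpoints lie together in some bag; and for every vertex, the bags containing it form a connected subtree. Here edge (2,5) lies in no bag, so the decomposition is invalid.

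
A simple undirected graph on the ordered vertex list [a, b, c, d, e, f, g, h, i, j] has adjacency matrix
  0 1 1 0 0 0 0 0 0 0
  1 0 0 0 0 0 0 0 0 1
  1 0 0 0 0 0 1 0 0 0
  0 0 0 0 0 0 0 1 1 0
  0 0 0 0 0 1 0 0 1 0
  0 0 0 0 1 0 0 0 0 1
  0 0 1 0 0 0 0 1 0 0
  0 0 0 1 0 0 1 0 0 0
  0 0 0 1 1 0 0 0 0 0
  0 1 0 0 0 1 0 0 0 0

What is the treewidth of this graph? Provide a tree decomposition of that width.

The largest bag has 3 vertices, giving width 2; this decomposition certifies tw(G) ≤ 2. Since h–d–i–e–f–j–b–a–c–g–h is a cycle in G, G is not acyclic. Forests are exactly the graphs of treewidth ≤ 1, so tw(G) ≥ 2. Hence tw(G) = 2 exactly.

Treewidth 2.
One optimal decomposition is:
Bags: B1 = {d, h, i}  B2 = {e, h, i}  B3 = {e, f, h}  B4 = {f, h, j}  B5 = {b, h, j}  B6 = {a, b, h}  B7 = {a, c, h}  B8 = {c, g, h}
Tree: B1–B2, B2–B3, B3–B4, B4–B5, B5–B6, B6–B7, B7–B8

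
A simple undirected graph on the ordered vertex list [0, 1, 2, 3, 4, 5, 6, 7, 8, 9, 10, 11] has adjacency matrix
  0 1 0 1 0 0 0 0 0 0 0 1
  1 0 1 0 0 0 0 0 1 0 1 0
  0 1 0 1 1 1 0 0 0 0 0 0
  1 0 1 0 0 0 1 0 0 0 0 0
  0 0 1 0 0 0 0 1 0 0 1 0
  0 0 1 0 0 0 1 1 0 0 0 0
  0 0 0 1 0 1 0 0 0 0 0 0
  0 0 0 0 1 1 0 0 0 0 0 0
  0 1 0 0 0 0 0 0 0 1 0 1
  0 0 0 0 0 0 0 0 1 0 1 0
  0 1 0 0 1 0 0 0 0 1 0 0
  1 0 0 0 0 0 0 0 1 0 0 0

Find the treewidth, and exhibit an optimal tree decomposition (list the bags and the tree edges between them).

Treewidth 3.
Bags: B1 = {8, 9, 10, 11}  B2 = {1, 8, 10, 11}  B3 = {0, 1, 10, 11}  B4 = {0, 1, 4, 10}  B5 = {0, 1, 2, 4}  B6 = {0, 2, 3, 4}  B7 = {2, 3, 4, 7}  B8 = {2, 3, 5, 7}  B9 = {3, 5, 6, 7}
Tree: B1–B2, B2–B3, B3–B4, B4–B5, B5–B6, B6–B7, B7–B8, B8–B9

Every bag has size at most 4, so the width is 4 − 1 = 3 and tw(G) ≤ 3. For the lower bound: the 4 vertex sets {8,9,11}, {10}, {1}, {0,2,3,4} are disjoint, each induces a connected subgraph, and every pair is joined by at least one edge of G. Contracting each set to a single vertex therefore yields K_{4} as a minor, and since treewidth is minor-monotone, tw(G) ≥ tw(K_{4}) = 3. Hence tw(G) = 3 exactly.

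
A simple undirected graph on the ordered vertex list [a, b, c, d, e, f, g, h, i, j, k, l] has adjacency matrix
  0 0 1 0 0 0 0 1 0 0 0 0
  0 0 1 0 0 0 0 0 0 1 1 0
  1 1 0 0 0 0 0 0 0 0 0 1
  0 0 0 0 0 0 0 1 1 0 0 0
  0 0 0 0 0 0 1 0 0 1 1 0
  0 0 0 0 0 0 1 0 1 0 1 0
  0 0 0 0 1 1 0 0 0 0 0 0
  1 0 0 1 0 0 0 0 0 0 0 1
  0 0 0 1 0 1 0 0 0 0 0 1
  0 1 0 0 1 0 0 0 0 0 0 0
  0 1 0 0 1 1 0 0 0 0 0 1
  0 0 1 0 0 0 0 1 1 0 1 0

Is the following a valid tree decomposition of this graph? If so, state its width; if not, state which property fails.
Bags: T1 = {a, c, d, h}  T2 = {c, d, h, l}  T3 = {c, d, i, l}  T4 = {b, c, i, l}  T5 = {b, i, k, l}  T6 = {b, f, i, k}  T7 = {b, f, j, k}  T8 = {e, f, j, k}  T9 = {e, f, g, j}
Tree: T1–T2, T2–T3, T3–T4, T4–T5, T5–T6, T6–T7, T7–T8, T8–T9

Every vertex of G appears in some bag (union = {a, b, c, d, e, f, g, h, i, j, k, l}); every edge is covered by a bag; and for each vertex v the set of bags containing v is connected in the bag tree. The decomposition is therefore valid. The largest bag has 4 vertices, so the width is 3.

Yes; width 3.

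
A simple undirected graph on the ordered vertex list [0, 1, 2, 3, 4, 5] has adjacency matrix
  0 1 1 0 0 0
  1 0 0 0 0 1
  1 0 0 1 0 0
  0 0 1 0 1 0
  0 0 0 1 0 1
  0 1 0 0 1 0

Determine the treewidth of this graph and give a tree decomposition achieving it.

The largest bag has 3 vertices, giving width 2; this decomposition certifies tw(G) ≤ 2. The edges 0–2–3–4–5–1–0 form a cycle, so G is not a tree and its treewidth is at least 2. The upper and lower bounds meet at 2, so that is the treewidth.

Treewidth 2.
One optimal decomposition is:
Bags: B1 = {0, 2, 3}  B2 = {0, 3, 4}  B3 = {0, 4, 5}  B4 = {0, 1, 5}
Tree: B1–B2, B2–B3, B3–B4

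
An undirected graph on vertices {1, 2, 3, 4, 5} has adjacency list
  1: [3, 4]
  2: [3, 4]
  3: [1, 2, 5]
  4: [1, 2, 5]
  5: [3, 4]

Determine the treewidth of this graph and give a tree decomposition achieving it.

Every bag has size at most 3, so the width is 3 − 1 = 2 and tw(G) ≤ 2. For the lower bound, G contains the cycle 1–3–2–4–1, so G is not a forest; only forests have treewidth ≤ 1, hence tw(G) ≥ 2. Therefore the treewidth is 2.

Treewidth 2.
One such decomposition:
Bags: B1 = {1, 3, 4}  B2 = {2, 3, 4}  B3 = {3, 4, 5}
Tree: B1–B2, B2–B3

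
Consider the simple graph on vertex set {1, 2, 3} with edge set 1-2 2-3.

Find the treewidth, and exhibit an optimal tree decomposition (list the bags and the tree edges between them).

Each bag holds 2 vertices, so the decomposition has width 1, which upper-bounds the treewidth. Any graph with an edge has treewidth ≥ 1, and G has the edge 3–2. Hence tw(G) = 1 exactly.

Treewidth 1.
One such decomposition:
Bags: B1 = {2, 3}  B2 = {1, 2}
Tree: B1–B2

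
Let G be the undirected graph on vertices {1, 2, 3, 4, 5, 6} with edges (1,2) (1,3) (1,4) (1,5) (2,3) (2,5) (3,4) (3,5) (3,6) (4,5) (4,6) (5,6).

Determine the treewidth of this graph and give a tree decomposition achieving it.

The largest bag has 4 vertices, giving width 3; this decomposition certifies tw(G) ≤ 3. Conversely, {1, 2, 3, 5} is a clique of size 4, and the vertices of any clique must share a bag in every tree decomposition; so some bag has ≥ 4 vertices and tw(G) ≥ 3. Combining the bounds, tw(G) = 3.

Treewidth 3.
One such decomposition:
Bags: B1 = {1, 3, 4, 5}  B2 = {3, 4, 5, 6}  B3 = {1, 2, 3, 5}
Tree: B1–B2, B1–B3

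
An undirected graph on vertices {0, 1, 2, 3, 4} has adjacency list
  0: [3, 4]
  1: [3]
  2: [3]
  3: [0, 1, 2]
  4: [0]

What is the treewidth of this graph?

1

A width-1 tree decomposition is:
Bags: B1 = {2, 3}  B2 = {1, 3}  B3 = {0, 3}  B4 = {0, 4}
Tree: B1–B2, B2–B3, B3–B4
Every bag has size at most 2, so the width is 2 − 1 = 1 and tw(G) ≤ 1. Any graph with an edge has treewidth ≥ 1, and G has the edge 2–3. The upper and lower bounds meet at 1, so that is the treewidth.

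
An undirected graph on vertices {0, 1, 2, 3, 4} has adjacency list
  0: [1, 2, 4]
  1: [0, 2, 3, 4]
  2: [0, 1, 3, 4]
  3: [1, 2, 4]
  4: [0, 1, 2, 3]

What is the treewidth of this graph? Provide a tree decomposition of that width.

Treewidth 3.
One optimal decomposition is:
Bags: B1 = {1, 2, 3, 4}  B2 = {0, 1, 2, 4}
Tree: B1–B2

Every bag has size at most 4, so the width is 4 − 1 = 3 and tw(G) ≤ 3. On the other hand G contains the 4-clique {0, 1, 2, 4}. A clique must lie in a single bag of any decomposition, so no decomposition can have width below 3. Combining the bounds, tw(G) = 3.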